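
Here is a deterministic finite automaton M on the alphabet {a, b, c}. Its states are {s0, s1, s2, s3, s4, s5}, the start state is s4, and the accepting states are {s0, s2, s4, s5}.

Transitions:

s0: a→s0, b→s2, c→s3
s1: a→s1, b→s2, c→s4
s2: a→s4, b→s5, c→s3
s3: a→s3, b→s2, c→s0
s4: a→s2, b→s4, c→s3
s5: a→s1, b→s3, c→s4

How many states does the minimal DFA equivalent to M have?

Every state is reachable, so we keep all 6.
Start with accepting vs non-accepting: {s0,s2,s4,s5} | {s1,s3}.
Split {s0,s2,s4,s5} by δ(·,a) → {s0,s2,s4} and {s5}.
On input b, block {s0,s2,s4} splits into {s0,s4} and {s2}.
On input a, block {s0,s4} splits into {s0} and {s4}.
On input c, block {s1,s3} splits into {s1} and {s3}.
Stable partition: {s0} | {s1} | {s5} | {s2} | {s4} | {s3} — 6 equivalence classes.

6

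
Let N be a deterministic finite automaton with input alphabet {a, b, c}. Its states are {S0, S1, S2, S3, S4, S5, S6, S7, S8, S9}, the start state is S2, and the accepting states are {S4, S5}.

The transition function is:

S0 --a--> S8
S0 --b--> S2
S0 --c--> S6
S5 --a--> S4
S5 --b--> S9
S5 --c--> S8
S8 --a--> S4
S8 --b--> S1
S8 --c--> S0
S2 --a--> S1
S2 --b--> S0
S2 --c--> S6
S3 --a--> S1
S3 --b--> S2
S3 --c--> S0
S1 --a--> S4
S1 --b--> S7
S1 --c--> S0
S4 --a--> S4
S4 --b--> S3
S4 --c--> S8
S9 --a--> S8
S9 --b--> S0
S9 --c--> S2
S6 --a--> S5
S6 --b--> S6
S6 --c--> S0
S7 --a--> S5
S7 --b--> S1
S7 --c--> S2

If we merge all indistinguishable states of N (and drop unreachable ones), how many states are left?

Every state is reachable, so we keep all 10.
Start with accepting vs non-accepting: {S4,S5} | {S0,S1,S2,S3,S6,S7,S8,S9}.
On input a, block {S0,S1,S2,S3,S6,S7,S8,S9} splits into {S0,S2,S3,S9} and {S1,S6,S7,S8}.
Split {S0,S2,S3,S9} by δ(·,c) → {S0,S2} and {S3,S9}.
No further refinement is possible. Final partition (4 blocks): {S4,S5} | {S0,S2} | {S1,S6,S7,S8} | {S3,S9}.

4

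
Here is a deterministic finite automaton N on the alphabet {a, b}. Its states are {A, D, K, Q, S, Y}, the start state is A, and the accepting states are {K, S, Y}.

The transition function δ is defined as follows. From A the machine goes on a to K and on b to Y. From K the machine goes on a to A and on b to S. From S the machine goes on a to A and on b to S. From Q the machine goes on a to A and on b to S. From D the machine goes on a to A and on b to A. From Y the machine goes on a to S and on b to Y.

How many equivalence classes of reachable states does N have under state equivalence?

Reachable states from the start: {A,K,S,Y}. Unreachable: {D,Q} — drop them.
P0 = {K,S,Y} | {A}.
On input a, block {K,S,Y} splits into {K,S} and {Y}.
No further refinement is possible. Final partition (3 blocks): {K,S} | {A} | {Y}.

3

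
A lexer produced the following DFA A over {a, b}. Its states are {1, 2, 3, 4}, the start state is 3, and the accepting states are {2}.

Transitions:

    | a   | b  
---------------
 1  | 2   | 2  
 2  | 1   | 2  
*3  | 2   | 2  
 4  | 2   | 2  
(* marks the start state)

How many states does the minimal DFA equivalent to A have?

2

Reachable states from the start: {1,2,3}. Unreachable: {4} — drop them.
Start with accepting vs non-accepting: {2} | {1,3}.
No further refinement is possible. Final partition (2 blocks): {2} | {1,3}.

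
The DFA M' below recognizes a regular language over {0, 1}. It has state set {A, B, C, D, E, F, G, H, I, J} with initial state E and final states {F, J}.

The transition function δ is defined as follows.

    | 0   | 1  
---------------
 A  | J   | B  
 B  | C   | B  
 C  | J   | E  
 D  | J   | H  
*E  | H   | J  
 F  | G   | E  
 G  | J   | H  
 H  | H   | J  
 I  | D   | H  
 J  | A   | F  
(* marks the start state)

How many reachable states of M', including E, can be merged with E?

First remove the unreachable states {D,I}; 8 states remain.
P0 = {F,J} | {A,B,C,E,G,H}.
On input 1, block {F,J} splits into {F} and {J}.
Split {A,B,C,E,G,H} by δ(·,0) → {A,C,G} and {B,E,H}.
Refine {B,E,H} on symbol 0: members go to different blocks, giving {E,H} and {B}.
On input 1, block {A,C,G} splits into {C,G} and {A}.
No further refinement is possible. Final partition (6 blocks): {F} | {C,G} | {J} | {E,H} | {B} | {A}.
The equivalence class containing E is {E,H}, of size 2.

2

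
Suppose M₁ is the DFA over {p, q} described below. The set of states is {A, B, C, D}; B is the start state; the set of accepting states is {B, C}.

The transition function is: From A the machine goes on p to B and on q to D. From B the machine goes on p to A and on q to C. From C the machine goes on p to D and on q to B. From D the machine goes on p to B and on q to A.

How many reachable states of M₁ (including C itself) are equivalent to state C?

Initial partition by acceptance: {B,C} | {A,D}.
Stable partition: {B,C} | {A,D} — 2 equivalence classes.
State C belongs to the block {B,C}, which has 2 states.

2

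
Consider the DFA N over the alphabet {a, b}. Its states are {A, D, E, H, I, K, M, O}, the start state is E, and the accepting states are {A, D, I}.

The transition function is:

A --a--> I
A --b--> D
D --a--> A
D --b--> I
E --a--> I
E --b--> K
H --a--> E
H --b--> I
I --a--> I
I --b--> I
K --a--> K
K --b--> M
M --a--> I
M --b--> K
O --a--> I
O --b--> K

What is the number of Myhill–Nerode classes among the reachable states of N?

3

States {A,D,H,O} cannot be reached from the start state, so discard them.
P0 = {I} | {E,K,M}.
On input a, block {E,K,M} splits into {E,M} and {K}.
Stable partition: {I} | {E,M} | {K} — 3 equivalence classes.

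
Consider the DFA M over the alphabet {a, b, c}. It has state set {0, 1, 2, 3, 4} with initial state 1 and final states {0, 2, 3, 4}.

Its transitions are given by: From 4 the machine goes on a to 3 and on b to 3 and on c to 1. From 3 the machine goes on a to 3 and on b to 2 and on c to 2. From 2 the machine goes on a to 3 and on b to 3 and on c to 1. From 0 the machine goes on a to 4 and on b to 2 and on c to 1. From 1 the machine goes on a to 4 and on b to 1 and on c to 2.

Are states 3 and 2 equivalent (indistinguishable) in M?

First remove the unreachable states {0}; 4 states remain.
Start with accepting vs non-accepting: {2,3,4} | {1}.
Split {2,3,4} by δ(·,c) → {2,4} and {3}.
The partition is now stable with 3 blocks: {2,4} | {1} | {3}.
3 and 2 end up in different blocks, so they are distinguishable. For instance, the string 'c' is accepted from only 3.

No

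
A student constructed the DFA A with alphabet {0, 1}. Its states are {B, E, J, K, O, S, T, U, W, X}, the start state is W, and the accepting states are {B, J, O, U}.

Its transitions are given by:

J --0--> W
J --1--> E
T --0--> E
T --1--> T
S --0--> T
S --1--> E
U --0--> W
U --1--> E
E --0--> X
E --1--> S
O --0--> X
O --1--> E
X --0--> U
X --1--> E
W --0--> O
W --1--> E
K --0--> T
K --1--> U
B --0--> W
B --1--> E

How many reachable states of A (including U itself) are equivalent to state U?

First remove the unreachable states {B,J,K}; 7 states remain.
P0 = {O,U} | {E,S,T,W,X}.
Split {E,S,T,W,X} by δ(·,0) → {E,S,T} and {W,X}.
Refine {E,S,T} on symbol 0: members go to different blocks, giving {S,T} and {E}.
On input 0, block {S,T} splits into {T} and {S}.
The partition is now stable with 5 blocks: {O,U} | {T} | {W,X} | {E} | {S}.
State U belongs to the block {O,U}, which has 2 states.

2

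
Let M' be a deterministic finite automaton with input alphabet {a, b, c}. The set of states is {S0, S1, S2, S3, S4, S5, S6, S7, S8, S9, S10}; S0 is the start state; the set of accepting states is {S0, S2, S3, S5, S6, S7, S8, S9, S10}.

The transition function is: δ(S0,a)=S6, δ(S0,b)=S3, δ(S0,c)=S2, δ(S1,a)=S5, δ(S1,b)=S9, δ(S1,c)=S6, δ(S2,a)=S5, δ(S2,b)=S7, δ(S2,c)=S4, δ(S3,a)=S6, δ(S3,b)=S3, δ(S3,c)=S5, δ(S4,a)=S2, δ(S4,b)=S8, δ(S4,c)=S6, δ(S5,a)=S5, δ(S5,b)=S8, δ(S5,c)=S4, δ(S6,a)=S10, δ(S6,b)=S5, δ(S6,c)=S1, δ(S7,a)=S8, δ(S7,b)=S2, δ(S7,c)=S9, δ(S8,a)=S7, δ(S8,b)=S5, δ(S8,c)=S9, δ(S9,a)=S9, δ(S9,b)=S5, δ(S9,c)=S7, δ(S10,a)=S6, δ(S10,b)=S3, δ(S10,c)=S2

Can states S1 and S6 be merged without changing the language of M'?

No

All states are reachable from the start state.
Initial partition by acceptance: {S0,S2,S3,S5,S6,S7,S8,S9,S10} | {S1,S4}.
On input c, block {S0,S2,S3,S5,S6,S7,S8,S9,S10} splits into {S0,S3,S7,S8,S9,S10} and {S2,S5,S6}.
Split {S0,S3,S7,S8,S9,S10} by δ(·,a) → {S0,S3,S10} and {S7,S8,S9}.
On input a, block {S2,S5,S6} splits into {S2,S5} and {S6}.
Stable partition: {S0,S3,S10} | {S1,S4} | {S2,S5} | {S7,S8,S9} | {S6} — 5 equivalence classes.
S1 and S6 end up in different blocks, so they are distinguishable. For instance, the string 'ε' is accepted from only S6.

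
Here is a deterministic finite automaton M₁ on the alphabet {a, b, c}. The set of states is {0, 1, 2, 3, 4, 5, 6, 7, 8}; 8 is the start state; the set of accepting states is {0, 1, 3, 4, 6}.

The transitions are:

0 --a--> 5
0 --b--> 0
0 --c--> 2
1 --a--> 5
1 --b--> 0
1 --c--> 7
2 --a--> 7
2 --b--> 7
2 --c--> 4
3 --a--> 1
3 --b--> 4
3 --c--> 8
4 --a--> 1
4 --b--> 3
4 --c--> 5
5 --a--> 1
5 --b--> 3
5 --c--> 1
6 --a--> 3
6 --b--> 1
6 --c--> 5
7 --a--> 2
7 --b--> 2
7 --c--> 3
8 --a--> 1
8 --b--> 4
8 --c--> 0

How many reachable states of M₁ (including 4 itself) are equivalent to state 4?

Reachable states from the start: {0,1,2,3,4,5,7,8}. Unreachable: {6} — drop them.
Start with accepting vs non-accepting: {0,1,3,4} | {2,5,7,8}.
On input a, block {0,1,3,4} splits into {0,1} and {3,4}.
Split {2,5,7,8} by δ(·,a) → {2,7} and {5,8}.
No further refinement is possible. Final partition (4 blocks): {0,1} | {2,7} | {3,4} | {5,8}.
State 4 belongs to the block {3,4}, which has 2 states.

2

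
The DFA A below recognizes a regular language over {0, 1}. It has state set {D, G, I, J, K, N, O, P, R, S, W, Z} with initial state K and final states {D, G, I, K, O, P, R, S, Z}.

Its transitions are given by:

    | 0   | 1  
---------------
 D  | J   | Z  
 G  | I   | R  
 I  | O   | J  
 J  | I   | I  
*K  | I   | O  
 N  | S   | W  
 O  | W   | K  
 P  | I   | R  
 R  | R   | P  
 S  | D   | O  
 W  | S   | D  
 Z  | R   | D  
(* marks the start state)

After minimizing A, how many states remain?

States {G,N} cannot be reached from the start state, so discard them.
Start with accepting vs non-accepting: {D,I,K,O,P,R,S,Z} | {J,W}.
Refine {D,I,K,O,P,R,S,Z} on symbol 0: members go to different blocks, giving {I,K,P,R,S,Z} and {D,O}.
Split {I,K,P,R,S,Z} by δ(·,0) → {K,P,R,Z} and {I,S}.
On input 0, block {K,P,R,Z} splits into {R,Z} and {K,P}.
Split {R,Z} by δ(·,1) → {Z} and {R}.
On input 1, block {J,W} splits into {W} and {J}.
Refine {D,O} on symbol 0: members go to different blocks, giving {O} and {D}.
Refine {I,S} on symbol 0: members go to different blocks, giving {S} and {I}.
Refine {K,P} on symbol 1: members go to different blocks, giving {K} and {P}.
Stable partition: {Z} | {W} | {O} | {S} | {K} | {R} | {J} | {D} | {I} | {P} — 10 equivalence classes.

10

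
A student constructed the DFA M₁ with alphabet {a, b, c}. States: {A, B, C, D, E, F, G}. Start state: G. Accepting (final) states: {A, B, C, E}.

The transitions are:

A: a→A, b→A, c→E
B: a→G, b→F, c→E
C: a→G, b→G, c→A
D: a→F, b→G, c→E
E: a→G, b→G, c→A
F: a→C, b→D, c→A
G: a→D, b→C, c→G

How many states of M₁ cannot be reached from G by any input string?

1

No path from G leads to B; the other 6 states are all reachable.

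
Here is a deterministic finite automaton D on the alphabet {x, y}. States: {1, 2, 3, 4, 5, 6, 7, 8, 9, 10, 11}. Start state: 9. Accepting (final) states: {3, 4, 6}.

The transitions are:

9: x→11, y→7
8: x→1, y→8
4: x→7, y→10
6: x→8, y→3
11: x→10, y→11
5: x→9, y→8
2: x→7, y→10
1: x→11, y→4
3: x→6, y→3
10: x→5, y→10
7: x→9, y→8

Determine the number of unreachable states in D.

3

No path from 9 leads to 2, 3, 6; the other 8 states are all reachable.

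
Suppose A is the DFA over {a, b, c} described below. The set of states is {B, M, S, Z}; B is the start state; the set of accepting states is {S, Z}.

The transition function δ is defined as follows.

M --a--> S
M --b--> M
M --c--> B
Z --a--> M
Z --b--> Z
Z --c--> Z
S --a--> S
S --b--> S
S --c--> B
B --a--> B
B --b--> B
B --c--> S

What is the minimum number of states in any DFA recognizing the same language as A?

States {M,Z} cannot be reached from the start state, so discard them.
P0 = {S} | {B}.
The partition is now stable with 2 blocks: {S} | {B}.

2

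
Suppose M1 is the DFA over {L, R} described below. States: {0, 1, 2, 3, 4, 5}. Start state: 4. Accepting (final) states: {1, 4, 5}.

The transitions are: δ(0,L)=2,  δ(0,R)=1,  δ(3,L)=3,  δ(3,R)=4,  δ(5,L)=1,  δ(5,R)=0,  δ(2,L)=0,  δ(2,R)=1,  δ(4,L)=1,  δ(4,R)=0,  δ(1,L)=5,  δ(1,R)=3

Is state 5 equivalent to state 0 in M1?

No

All states are reachable from the start state.
P0 = {1,4,5} | {0,2,3}.
Stable partition: {1,4,5} | {0,2,3} — 2 equivalence classes.
5 and 0 end up in different blocks, so they are distinguishable. For instance, the string 'ε' is accepted from only 5.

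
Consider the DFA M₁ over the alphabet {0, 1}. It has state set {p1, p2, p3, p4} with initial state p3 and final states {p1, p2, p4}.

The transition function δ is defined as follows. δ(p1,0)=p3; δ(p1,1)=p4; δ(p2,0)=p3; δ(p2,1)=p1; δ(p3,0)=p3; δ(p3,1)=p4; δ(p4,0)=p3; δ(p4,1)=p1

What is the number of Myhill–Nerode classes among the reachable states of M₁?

2

Reachable states from the start: {p1,p3,p4}. Unreachable: {p2} — drop them.
Start with accepting vs non-accepting: {p1,p4} | {p3}.
Stable partition: {p1,p4} | {p3} — 2 equivalence classes.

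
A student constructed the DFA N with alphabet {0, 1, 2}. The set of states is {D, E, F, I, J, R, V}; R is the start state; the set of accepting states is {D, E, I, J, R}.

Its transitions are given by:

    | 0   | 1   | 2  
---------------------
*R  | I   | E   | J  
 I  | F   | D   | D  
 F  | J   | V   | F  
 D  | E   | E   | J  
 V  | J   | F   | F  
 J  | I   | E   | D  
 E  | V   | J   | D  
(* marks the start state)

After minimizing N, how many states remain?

P0 = {D,E,I,J,R} | {F,V}.
Refine {D,E,I,J,R} on symbol 0: members go to different blocks, giving {D,J,R} and {E,I}.
The partition is now stable with 3 blocks: {D,J,R} | {F,V} | {E,I}.

3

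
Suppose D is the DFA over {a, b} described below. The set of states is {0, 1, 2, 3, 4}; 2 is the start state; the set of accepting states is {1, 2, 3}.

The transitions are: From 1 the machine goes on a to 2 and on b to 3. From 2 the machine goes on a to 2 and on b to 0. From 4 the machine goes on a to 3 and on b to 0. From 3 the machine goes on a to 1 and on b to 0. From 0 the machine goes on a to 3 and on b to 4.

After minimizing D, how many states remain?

Every state is reachable, so we keep all 5.
Initial partition by acceptance: {1,2,3} | {0,4}.
Split {1,2,3} by δ(·,b) → {2,3} and {1}.
Split {2,3} by δ(·,a) → {2} and {3}.
Stable partition: {2} | {0,4} | {1} | {3} — 4 equivalence classes.

4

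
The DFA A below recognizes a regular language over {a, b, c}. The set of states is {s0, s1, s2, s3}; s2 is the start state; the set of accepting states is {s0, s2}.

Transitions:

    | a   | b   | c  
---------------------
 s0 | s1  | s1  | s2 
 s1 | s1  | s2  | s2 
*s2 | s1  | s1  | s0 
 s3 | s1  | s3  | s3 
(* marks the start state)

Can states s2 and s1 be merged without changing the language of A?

States {s3} cannot be reached from the start state, so discard them.
Start with accepting vs non-accepting: {s0,s2} | {s1}.
No further refinement is possible. Final partition (2 blocks): {s0,s2} | {s1}.
s2 and s1 end up in different blocks, so they are distinguishable. For instance, the string 'ε' is accepted from only s2.

No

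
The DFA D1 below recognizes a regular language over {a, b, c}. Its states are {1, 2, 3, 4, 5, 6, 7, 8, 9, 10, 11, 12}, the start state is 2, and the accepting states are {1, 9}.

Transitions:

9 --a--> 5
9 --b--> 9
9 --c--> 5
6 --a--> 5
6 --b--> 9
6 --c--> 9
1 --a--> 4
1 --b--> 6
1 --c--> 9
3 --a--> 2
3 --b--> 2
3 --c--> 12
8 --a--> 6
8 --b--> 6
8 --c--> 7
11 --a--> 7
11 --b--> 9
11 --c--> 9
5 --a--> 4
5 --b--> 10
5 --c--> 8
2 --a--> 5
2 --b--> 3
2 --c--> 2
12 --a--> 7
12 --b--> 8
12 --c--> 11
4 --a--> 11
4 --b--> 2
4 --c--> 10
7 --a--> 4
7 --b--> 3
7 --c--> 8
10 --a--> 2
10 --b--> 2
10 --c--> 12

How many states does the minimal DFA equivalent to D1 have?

8

Reachable states from the start: {2,3,4,5,6,7,8,9,10,11,12}. Unreachable: {1} — drop them.
P0 = {9} | {2,3,4,5,6,7,8,10,11,12}.
Refine {2,3,4,5,6,7,8,10,11,12} on symbol b: members go to different blocks, giving {2,3,4,5,7,8,10,12} and {6,11}.
Refine {2,3,4,5,7,8,10,12} on symbol a: members go to different blocks, giving {2,3,5,7,10,12} and {4,8}.
On input a, block {2,3,5,7,10,12} splits into {2,3,10,12} and {5,7}.
Split {2,3,10,12} by δ(·,a) → {2,12} and {3,10}.
Split {2,12} by δ(·,b) → {2} and {12}.
Refine {4,8} on symbol b: members go to different blocks, giving {4} and {8}.
No further refinement is possible. Final partition (8 blocks): {9} | {2} | {6,11} | {4} | {5,7} | {3,10} | {12} | {8}.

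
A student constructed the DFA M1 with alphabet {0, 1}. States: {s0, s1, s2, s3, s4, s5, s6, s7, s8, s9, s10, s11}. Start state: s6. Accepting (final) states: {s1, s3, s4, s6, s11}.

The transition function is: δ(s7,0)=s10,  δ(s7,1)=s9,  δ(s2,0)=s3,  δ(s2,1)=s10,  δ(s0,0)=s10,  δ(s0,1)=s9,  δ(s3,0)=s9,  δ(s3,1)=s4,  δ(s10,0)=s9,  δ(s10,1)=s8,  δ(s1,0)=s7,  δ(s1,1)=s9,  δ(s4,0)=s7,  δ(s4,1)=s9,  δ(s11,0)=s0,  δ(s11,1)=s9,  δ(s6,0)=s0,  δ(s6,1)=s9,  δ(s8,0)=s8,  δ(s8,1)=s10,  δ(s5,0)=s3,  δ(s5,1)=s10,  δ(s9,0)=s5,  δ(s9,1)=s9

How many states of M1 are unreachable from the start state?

3

Starting at s6 and following transitions, the reachable set is {s0, s3, s4, s5, s6, s7, s8, s9, s10}. That leaves s1, s2, s11 unreachable — 3 in total.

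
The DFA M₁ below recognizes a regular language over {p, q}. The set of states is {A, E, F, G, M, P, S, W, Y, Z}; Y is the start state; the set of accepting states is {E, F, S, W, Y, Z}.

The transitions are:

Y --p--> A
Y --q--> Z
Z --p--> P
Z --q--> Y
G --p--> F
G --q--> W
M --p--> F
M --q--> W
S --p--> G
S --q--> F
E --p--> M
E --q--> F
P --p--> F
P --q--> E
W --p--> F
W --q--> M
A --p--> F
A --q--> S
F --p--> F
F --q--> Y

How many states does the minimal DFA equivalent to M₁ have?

6

All states are reachable from the start state.
Start with accepting vs non-accepting: {E,F,S,W,Y,Z} | {A,G,M,P}.
Refine {E,F,S,W,Y,Z} on symbol p: members go to different blocks, giving {E,S,Y,Z} and {F,W}.
On input q, block {E,S,Y,Z} splits into {E,S} and {Y,Z}.
Split {A,G,M,P} by δ(·,q) → {G,M} and {A,P}.
Refine {F,W} on symbol q: members go to different blocks, giving {F} and {W}.
No further refinement is possible. Final partition (6 blocks): {E,S} | {G,M} | {F} | {Y,Z} | {A,P} | {W}.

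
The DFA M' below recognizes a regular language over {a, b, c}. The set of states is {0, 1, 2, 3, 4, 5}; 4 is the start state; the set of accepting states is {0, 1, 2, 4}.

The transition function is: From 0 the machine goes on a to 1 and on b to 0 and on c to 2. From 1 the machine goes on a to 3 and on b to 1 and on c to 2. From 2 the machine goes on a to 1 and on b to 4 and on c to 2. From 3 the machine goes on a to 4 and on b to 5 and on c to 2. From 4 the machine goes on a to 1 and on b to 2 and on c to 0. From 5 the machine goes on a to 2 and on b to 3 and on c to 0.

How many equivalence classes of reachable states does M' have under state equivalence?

All states are reachable from the start state.
P0 = {0,1,2,4} | {3,5}.
On input a, block {0,1,2,4} splits into {0,2,4} and {1}.
Stable partition: {0,2,4} | {3,5} | {1} — 3 equivalence classes.

3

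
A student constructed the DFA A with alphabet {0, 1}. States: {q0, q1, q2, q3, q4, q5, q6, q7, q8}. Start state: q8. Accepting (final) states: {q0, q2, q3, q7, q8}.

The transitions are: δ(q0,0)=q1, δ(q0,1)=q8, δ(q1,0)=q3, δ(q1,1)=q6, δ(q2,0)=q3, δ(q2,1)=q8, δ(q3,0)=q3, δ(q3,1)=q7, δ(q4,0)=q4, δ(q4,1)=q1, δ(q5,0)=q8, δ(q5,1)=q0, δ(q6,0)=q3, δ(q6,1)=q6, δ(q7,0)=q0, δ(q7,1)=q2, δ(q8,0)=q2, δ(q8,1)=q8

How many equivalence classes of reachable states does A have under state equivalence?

States {q4,q5} cannot be reached from the start state, so discard them.
Initial partition by acceptance: {q0,q2,q3,q7,q8} | {q1,q6}.
Refine {q0,q2,q3,q7,q8} on symbol 0: members go to different blocks, giving {q2,q3,q7,q8} and {q0}.
Refine {q2,q3,q7,q8} on symbol 0: members go to different blocks, giving {q2,q3,q8} and {q7}.
Split {q2,q3,q8} by δ(·,1) → {q2,q8} and {q3}.
Split {q2,q8} by δ(·,0) → {q2} and {q8}.
No further refinement is possible. Final partition (6 blocks): {q2} | {q1,q6} | {q0} | {q7} | {q3} | {q8}.

6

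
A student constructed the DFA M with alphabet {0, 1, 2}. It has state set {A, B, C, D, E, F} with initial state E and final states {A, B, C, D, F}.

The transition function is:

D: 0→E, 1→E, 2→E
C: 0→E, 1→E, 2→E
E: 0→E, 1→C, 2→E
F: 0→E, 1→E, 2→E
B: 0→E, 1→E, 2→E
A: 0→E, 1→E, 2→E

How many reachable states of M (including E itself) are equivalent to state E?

1

Reachable states from the start: {C,E}. Unreachable: {A,B,D,F} — drop them.
P0 = {C} | {E}.
No further refinement is possible. Final partition (2 blocks): {C} | {E}.
State E belongs to the block {E}, which has 1 states.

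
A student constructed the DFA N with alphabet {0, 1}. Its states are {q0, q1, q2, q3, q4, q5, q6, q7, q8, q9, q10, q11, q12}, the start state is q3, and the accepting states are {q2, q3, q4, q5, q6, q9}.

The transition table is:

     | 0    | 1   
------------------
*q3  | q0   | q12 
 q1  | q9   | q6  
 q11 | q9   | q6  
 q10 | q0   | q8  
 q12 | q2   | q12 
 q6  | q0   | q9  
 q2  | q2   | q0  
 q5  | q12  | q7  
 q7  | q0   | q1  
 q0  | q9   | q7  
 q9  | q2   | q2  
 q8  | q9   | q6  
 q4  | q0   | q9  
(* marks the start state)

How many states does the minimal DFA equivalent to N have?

8

Reachable states from the start: {q0,q1,q2,q3,q6,q7,q9,q12}. Unreachable: {q4,q5,q8,q10,q11} — drop them.
Start with accepting vs non-accepting: {q2,q3,q6,q9} | {q0,q1,q7,q12}.
Refine {q2,q3,q6,q9} on symbol 0: members go to different blocks, giving {q2,q9} and {q3,q6}.
Refine {q2,q9} on symbol 1: members go to different blocks, giving {q2} and {q9}.
Split {q0,q1,q7,q12} by δ(·,0) → {q0,q1} and {q7} and {q12}.
Split {q0,q1} by δ(·,1) → {q0} and {q1}.
On input 1, block {q3,q6} splits into {q3} and {q6}.
Stable partition: {q2} | {q0} | {q3} | {q9} | {q7} | {q12} | {q1} | {q6} — 8 equivalence classes.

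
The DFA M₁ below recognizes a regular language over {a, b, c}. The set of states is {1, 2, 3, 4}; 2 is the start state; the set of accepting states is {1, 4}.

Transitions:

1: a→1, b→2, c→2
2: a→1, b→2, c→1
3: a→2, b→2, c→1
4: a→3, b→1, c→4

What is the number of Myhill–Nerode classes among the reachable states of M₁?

2

First remove the unreachable states {3,4}; 2 states remain.
Initial partition by acceptance: {1} | {2}.
The partition is now stable with 2 blocks: {1} | {2}.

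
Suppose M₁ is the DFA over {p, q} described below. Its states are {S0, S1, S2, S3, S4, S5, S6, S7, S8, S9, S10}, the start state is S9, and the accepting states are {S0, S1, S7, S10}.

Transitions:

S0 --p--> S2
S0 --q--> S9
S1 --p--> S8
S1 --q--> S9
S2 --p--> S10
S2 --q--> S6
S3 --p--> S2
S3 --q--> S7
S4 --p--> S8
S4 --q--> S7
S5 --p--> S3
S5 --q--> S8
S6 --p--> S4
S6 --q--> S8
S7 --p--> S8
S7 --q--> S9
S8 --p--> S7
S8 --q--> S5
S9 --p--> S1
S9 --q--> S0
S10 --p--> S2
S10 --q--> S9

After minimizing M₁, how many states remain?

5

Every state is reachable, so we keep all 11.
Initial partition by acceptance: {S0,S1,S7,S10} | {S2,S3,S4,S5,S6,S8,S9}.
On input p, block {S2,S3,S4,S5,S6,S8,S9} splits into {S3,S4,S5,S6} and {S2,S8,S9}.
Refine {S3,S4,S5,S6} on symbol p: members go to different blocks, giving {S3,S4} and {S5,S6}.
Split {S2,S8,S9} by δ(·,q) → {S2,S8} and {S9}.
No further refinement is possible. Final partition (5 blocks): {S0,S1,S7,S10} | {S3,S4} | {S2,S8} | {S5,S6} | {S9}.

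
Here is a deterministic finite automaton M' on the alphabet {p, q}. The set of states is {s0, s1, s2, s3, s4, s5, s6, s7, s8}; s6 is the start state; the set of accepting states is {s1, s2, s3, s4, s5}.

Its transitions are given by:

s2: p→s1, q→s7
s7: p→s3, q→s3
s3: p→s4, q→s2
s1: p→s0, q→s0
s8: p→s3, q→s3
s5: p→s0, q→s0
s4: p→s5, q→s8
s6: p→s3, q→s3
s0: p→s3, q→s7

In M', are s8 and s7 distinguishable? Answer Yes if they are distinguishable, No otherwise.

Every state is reachable, so we keep all 9.
P0 = {s1,s2,s3,s4,s5} | {s0,s6,s7,s8}.
On input p, block {s1,s2,s3,s4,s5} splits into {s2,s3,s4} and {s1,s5}.
On input p, block {s2,s3,s4} splits into {s2,s4} and {s3}.
Refine {s0,s6,s7,s8} on symbol q: members go to different blocks, giving {s6,s7,s8} and {s0}.
No further refinement is possible. Final partition (5 blocks): {s2,s4} | {s6,s7,s8} | {s1,s5} | {s3} | {s0}.
s8 and s7 lie in the same block of the stable partition, so they are equivalent — no string distinguishes them.

No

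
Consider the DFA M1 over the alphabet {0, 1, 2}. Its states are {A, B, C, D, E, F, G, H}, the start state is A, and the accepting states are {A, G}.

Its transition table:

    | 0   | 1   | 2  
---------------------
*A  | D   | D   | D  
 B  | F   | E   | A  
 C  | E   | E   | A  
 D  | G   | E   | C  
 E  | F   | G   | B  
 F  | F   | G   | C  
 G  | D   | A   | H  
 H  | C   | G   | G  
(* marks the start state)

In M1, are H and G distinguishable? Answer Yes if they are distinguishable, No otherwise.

P0 = {A,G} | {B,C,D,E,F,H}.
Split {A,G} by δ(·,1) → {A} and {G}.
Refine {B,C,D,E,F,H} on symbol 0: members go to different blocks, giving {B,C,E,F,H} and {D}.
Split {B,C,E,F,H} by δ(·,1) → {E,F,H} and {B,C}.
Split {E,F,H} by δ(·,0) → {E,F} and {H}.
The partition is now stable with 6 blocks: {A} | {E,F} | {G} | {D} | {B,C} | {H}.
H and G end up in different blocks, so they are distinguishable. For instance, the string 'ε' is accepted from only G.

Yes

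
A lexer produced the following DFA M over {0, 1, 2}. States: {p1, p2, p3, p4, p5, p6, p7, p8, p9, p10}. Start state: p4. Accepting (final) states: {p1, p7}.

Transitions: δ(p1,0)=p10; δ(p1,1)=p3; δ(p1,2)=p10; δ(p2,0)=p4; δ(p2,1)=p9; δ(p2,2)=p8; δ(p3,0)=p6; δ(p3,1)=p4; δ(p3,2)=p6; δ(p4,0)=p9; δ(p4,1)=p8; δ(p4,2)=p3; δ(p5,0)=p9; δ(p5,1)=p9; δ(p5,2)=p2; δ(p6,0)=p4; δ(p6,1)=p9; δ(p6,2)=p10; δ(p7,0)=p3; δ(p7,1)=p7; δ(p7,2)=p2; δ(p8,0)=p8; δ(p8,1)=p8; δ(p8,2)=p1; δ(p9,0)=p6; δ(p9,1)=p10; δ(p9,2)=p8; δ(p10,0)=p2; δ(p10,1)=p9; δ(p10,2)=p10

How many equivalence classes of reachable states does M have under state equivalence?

Reachable states from the start: {p1,p2,p3,p4,p6,p8,p9,p10}. Unreachable: {p5,p7} — drop them.
Start with accepting vs non-accepting: {p1} | {p2,p3,p4,p6,p8,p9,p10}.
Split {p2,p3,p4,p6,p8,p9,p10} by δ(·,2) → {p2,p3,p4,p6,p9,p10} and {p8}.
On input 1, block {p2,p3,p4,p6,p9,p10} splits into {p2,p3,p6,p9,p10} and {p4}.
Refine {p2,p3,p6,p9,p10} on symbol 0: members go to different blocks, giving {p3,p9,p10} and {p2,p6}.
Split {p3,p9,p10} by δ(·,1) → {p9,p10} and {p3}.
On input 2, block {p9,p10} splits into {p9} and {p10}.
Split {p2,p6} by δ(·,2) → {p2} and {p6}.
No further refinement is possible. Final partition (8 blocks): {p1} | {p9} | {p8} | {p4} | {p2} | {p3} | {p10} | {p6}.

8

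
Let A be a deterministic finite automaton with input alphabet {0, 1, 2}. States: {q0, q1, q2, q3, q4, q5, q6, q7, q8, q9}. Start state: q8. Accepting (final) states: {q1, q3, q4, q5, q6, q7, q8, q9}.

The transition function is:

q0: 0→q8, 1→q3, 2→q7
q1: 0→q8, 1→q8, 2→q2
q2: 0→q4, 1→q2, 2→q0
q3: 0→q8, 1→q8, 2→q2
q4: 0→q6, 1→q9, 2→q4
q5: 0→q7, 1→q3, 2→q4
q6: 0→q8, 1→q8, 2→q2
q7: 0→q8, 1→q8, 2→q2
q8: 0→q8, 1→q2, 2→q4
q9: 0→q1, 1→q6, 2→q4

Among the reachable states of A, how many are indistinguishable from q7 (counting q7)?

States {q5} cannot be reached from the start state, so discard them.
P0 = {q1,q3,q4,q6,q7,q8,q9} | {q0,q2}.
Refine {q1,q3,q4,q6,q7,q8,q9} on symbol 1: members go to different blocks, giving {q1,q3,q4,q6,q7,q9} and {q8}.
Split {q1,q3,q4,q6,q7,q9} by δ(·,0) → {q1,q3,q6,q7} and {q4,q9}.
On input 0, block {q0,q2} splits into {q0} and {q2}.
Refine {q4,q9} on symbol 1: members go to different blocks, giving {q4} and {q9}.
Stable partition: {q1,q3,q6,q7} | {q0} | {q8} | {q4} | {q2} | {q9} — 6 equivalence classes.
State q7 belongs to the block {q1,q3,q6,q7}, which has 4 states.

4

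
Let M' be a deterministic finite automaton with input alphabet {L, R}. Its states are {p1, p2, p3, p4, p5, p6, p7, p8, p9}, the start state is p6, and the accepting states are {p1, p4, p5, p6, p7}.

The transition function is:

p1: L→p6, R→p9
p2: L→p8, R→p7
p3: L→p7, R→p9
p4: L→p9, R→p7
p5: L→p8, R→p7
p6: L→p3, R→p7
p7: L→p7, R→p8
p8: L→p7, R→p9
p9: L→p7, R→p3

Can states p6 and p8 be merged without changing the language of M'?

States {p1,p2,p4,p5} cannot be reached from the start state, so discard them.
P0 = {p6,p7} | {p3,p8,p9}.
Refine {p6,p7} on symbol L: members go to different blocks, giving {p6} and {p7}.
No further refinement is possible. Final partition (3 blocks): {p6} | {p3,p8,p9} | {p7}.
p6 and p8 end up in different blocks, so they are distinguishable. For instance, the string 'ε' is accepted from only p6.

No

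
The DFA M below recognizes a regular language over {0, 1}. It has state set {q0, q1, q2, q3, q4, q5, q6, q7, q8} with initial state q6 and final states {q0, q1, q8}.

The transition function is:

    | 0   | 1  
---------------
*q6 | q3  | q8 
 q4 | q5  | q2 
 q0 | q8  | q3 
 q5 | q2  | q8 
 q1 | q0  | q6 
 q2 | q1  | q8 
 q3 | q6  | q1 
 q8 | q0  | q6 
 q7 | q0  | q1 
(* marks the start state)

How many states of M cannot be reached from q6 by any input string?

4

BFS from q6 reaches {q0, q1, q3, q6, q8}; the 4 state(s) q2, q4, q5, q7 are never visited.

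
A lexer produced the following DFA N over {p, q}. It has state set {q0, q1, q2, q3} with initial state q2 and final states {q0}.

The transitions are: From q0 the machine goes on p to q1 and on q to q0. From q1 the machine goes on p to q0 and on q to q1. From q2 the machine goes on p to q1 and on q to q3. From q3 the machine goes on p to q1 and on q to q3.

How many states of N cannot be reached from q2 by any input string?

0

Every one of the 4 states is reachable from q2.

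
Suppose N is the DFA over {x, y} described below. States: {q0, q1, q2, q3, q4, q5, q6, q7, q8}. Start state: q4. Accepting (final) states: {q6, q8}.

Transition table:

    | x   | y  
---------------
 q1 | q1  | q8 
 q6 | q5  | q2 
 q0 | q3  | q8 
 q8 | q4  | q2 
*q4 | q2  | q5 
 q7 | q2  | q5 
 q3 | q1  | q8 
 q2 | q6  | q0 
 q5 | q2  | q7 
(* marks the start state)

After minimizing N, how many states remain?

Start with accepting vs non-accepting: {q6,q8} | {q0,q1,q2,q3,q4,q5,q7}.
Refine {q0,q1,q2,q3,q4,q5,q7} on symbol x: members go to different blocks, giving {q0,q1,q3,q4,q5,q7} and {q2}.
On input x, block {q0,q1,q3,q4,q5,q7} splits into {q0,q1,q3} and {q4,q5,q7}.
Stable partition: {q6,q8} | {q0,q1,q3} | {q2} | {q4,q5,q7} — 4 equivalence classes.

4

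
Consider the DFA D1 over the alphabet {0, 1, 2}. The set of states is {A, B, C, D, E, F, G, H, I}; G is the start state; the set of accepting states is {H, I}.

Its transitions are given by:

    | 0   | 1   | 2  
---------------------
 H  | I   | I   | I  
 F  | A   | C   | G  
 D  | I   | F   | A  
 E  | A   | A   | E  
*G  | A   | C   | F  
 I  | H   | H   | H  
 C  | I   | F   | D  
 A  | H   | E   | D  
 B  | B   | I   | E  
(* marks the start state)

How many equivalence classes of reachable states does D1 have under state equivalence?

States {B} cannot be reached from the start state, so discard them.
P0 = {H,I} | {A,C,D,E,F,G}.
Refine {A,C,D,E,F,G} on symbol 0: members go to different blocks, giving {A,C,D} and {E,F,G}.
No further refinement is possible. Final partition (3 blocks): {H,I} | {A,C,D} | {E,F,G}.

3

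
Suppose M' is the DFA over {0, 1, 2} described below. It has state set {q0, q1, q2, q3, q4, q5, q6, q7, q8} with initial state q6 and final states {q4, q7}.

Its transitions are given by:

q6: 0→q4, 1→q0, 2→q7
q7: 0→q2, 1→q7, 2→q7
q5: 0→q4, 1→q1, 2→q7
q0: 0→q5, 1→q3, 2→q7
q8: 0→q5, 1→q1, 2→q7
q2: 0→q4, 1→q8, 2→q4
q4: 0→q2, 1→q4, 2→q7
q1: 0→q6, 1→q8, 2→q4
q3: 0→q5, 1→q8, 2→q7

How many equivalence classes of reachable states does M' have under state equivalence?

Start with accepting vs non-accepting: {q4,q7} | {q0,q1,q2,q3,q5,q6,q8}.
On input 0, block {q0,q1,q2,q3,q5,q6,q8} splits into {q0,q1,q3,q8} and {q2,q5,q6}.
The partition is now stable with 3 blocks: {q4,q7} | {q0,q1,q3,q8} | {q2,q5,q6}.

3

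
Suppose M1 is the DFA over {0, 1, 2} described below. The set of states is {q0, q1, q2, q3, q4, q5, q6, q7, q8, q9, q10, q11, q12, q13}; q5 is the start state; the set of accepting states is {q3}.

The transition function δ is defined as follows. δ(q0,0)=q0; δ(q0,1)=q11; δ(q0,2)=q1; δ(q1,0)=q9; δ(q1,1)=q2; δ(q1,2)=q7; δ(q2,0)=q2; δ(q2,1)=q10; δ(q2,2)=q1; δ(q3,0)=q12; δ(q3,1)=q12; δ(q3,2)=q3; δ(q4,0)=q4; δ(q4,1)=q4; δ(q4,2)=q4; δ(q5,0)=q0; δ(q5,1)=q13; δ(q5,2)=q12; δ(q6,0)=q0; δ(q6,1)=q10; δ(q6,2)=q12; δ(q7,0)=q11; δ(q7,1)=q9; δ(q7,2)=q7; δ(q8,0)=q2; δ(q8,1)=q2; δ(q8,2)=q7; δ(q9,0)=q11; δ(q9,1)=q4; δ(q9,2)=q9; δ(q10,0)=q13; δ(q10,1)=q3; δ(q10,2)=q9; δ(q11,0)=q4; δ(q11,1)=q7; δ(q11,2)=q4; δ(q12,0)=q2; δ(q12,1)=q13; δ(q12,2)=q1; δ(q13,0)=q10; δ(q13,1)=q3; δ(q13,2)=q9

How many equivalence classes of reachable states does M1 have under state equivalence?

First remove the unreachable states {q6,q8}; 12 states remain.
P0 = {q3} | {q0,q1,q2,q4,q5,q7,q9,q10,q11,q12,q13}.
Refine {q0,q1,q2,q4,q5,q7,q9,q10,q11,q12,q13} on symbol 1: members go to different blocks, giving {q0,q1,q2,q4,q5,q7,q9,q11,q12} and {q10,q13}.
Split {q0,q1,q2,q4,q5,q7,q9,q11,q12} by δ(·,1) → {q0,q1,q4,q7,q9,q11} and {q2,q5,q12}.
Refine {q0,q1,q4,q7,q9,q11} on symbol 1: members go to different blocks, giving {q0,q4,q7,q9,q11} and {q1}.
Split {q0,q4,q7,q9,q11} by δ(·,2) → {q4,q7,q9,q11} and {q0}.
Split {q2,q5,q12} by δ(·,0) → {q2,q12} and {q5}.
Stable partition: {q3} | {q4,q7,q9,q11} | {q10,q13} | {q2,q12} | {q1} | {q0} | {q5} — 7 equivalence classes.

7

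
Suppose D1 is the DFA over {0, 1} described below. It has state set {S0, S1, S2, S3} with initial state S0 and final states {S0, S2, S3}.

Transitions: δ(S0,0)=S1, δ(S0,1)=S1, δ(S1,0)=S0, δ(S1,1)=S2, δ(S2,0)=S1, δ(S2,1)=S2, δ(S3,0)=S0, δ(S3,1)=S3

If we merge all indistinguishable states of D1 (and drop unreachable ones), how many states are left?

3

Reachable states from the start: {S0,S1,S2}. Unreachable: {S3} — drop them.
Start with accepting vs non-accepting: {S0,S2} | {S1}.
Refine {S0,S2} on symbol 1: members go to different blocks, giving {S0} and {S2}.
Stable partition: {S0} | {S1} | {S2} — 3 equivalence classes.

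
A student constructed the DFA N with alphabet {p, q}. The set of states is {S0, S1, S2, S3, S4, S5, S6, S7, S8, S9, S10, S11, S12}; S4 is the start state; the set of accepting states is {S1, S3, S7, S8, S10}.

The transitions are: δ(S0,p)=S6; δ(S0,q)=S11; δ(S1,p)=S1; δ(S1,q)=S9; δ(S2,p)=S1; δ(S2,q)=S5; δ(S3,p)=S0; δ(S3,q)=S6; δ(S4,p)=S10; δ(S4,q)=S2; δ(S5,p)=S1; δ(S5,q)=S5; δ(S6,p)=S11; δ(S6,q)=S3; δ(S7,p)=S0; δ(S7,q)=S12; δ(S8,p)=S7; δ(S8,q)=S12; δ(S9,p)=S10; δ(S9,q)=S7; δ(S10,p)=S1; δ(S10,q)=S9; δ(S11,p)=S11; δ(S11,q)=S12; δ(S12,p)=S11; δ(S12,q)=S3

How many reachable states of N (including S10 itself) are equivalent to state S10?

2

First remove the unreachable states {S8}; 12 states remain.
P0 = {S1,S3,S7,S10} | {S0,S2,S4,S5,S6,S9,S11,S12}.
Refine {S1,S3,S7,S10} on symbol p: members go to different blocks, giving {S1,S10} and {S3,S7}.
On input p, block {S0,S2,S4,S5,S6,S9,S11,S12} splits into {S0,S6,S11,S12} and {S2,S4,S5,S9}.
Refine {S0,S6,S11,S12} on symbol q: members go to different blocks, giving {S0,S11} and {S6,S12}.
On input p, block {S0,S11} splits into {S0} and {S11}.
Refine {S2,S4,S5,S9} on symbol q: members go to different blocks, giving {S2,S4,S5} and {S9}.
Stable partition: {S1,S10} | {S0} | {S3,S7} | {S2,S4,S5} | {S6,S12} | {S11} | {S9} — 7 equivalence classes.
State S10 belongs to the block {S1,S10}, which has 2 states.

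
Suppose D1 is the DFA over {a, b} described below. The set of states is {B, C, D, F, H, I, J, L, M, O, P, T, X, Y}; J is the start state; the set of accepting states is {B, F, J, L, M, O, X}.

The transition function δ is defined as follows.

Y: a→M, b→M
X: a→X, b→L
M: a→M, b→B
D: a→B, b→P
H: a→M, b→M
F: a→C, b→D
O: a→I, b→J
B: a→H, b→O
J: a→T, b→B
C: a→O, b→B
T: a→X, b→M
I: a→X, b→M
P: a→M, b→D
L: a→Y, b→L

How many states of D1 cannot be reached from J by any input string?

Starting at J and following transitions, the reachable set is {B, H, I, J, L, M, O, T, X, Y}. That leaves C, D, F, P unreachable — 4 in total.

4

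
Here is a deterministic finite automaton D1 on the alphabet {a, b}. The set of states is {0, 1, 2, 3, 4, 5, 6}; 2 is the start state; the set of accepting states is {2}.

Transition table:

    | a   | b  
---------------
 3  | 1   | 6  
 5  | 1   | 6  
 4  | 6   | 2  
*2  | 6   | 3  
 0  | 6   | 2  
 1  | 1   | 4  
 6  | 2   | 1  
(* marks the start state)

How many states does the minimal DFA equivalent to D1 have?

Reachable states from the start: {1,2,3,4,6}. Unreachable: {0,5} — drop them.
Initial partition by acceptance: {2} | {1,3,4,6}.
On input a, block {1,3,4,6} splits into {1,3,4} and {6}.
Split {1,3,4} by δ(·,a) → {1,3} and {4}.
Refine {1,3} on symbol b: members go to different blocks, giving {1} and {3}.
Stable partition: {2} | {1} | {6} | {4} | {3} — 5 equivalence classes.

5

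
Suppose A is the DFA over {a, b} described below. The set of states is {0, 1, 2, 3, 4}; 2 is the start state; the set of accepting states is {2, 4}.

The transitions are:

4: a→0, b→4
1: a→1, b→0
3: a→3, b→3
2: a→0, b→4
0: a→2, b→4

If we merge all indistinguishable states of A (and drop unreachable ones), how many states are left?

2

First remove the unreachable states {1,3}; 3 states remain.
Start with accepting vs non-accepting: {2,4} | {0}.
Stable partition: {2,4} | {0} — 2 equivalence classes.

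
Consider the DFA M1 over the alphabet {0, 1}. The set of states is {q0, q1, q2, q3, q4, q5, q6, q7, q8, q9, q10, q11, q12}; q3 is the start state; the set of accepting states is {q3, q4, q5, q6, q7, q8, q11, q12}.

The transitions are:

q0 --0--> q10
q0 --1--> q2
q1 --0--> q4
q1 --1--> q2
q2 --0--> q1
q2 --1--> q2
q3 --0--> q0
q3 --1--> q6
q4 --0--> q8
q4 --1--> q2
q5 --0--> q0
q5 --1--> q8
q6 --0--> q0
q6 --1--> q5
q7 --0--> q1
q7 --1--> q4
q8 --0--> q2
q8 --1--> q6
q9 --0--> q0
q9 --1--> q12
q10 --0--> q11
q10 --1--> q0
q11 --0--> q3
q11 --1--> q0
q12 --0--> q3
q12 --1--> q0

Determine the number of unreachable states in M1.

No path from q3 leads to q7, q9, q12; the other 10 states are all reachable.

3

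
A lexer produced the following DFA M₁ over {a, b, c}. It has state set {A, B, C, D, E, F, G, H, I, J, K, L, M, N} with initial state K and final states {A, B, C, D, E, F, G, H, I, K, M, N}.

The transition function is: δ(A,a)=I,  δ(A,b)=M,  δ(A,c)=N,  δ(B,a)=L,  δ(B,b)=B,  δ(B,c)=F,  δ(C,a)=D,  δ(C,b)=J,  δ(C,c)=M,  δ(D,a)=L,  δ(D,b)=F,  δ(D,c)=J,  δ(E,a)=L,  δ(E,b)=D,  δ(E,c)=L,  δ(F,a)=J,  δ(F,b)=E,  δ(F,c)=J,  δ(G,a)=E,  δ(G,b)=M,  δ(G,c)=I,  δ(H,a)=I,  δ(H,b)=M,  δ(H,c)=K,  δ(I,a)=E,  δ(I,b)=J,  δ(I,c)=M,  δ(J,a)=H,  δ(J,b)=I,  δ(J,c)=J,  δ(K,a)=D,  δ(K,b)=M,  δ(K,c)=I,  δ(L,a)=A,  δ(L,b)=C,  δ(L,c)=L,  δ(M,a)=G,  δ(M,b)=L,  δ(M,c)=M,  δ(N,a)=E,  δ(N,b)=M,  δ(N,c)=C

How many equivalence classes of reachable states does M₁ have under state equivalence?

Reachable states from the start: {A,C,D,E,F,G,H,I,J,K,L,M,N}. Unreachable: {B} — drop them.
P0 = {A,C,D,E,F,G,H,I,K,M,N} | {J,L}.
Refine {A,C,D,E,F,G,H,I,K,M,N} on symbol a: members go to different blocks, giving {A,C,G,H,I,K,M,N} and {D,E,F}.
Refine {A,C,G,H,I,K,M,N} on symbol a: members go to different blocks, giving {C,G,I,K,N} and {A,H,M}.
Split {C,G,I,K,N} by δ(·,b) → {G,K,N} and {C,I}.
On input a, block {A,H,M} splits into {A,H} and {M}.
The partition is now stable with 6 blocks: {G,K,N} | {J,L} | {D,E,F} | {A,H} | {C,I} | {M}.

6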